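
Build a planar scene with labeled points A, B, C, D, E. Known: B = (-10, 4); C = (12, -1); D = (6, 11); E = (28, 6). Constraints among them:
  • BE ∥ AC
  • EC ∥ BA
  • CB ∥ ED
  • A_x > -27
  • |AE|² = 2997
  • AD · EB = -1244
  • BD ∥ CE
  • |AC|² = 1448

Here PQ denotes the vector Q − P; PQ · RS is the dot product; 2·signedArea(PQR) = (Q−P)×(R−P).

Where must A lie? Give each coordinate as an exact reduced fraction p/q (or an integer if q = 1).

1. A_x = -26  [BE ∥ AC ∩ EC ∥ BA]
2. A_y = -3  [BE ∥ AC ∩ EC ∥ BA]
   → A = (-26, -3)

A = (-26, -3)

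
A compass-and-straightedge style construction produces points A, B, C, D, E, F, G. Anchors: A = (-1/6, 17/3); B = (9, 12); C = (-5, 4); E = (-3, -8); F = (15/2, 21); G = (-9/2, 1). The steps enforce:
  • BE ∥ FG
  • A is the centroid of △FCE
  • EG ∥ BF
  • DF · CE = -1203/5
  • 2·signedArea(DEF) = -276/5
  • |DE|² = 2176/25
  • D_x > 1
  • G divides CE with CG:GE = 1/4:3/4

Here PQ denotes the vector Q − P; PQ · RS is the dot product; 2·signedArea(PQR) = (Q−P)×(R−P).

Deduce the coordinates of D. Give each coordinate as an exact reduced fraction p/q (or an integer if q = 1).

D = (9/5, 0)

1. D_x = 9/5  [2·signedArea(DEF) = -276/5 ∩ DF · CE = -1203/5]
2. D_y = 0  [2·signedArea(DEF) = -276/5 ∩ DF · CE = -1203/5]
   → D = (9/5, 0)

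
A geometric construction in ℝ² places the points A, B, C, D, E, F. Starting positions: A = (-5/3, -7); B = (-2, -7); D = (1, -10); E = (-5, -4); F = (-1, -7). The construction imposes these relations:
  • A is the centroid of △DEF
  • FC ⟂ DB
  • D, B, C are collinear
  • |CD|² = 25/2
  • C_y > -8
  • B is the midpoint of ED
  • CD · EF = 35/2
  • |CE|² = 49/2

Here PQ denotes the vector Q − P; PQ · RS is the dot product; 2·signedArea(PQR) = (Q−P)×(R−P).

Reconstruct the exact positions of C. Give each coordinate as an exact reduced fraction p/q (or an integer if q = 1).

1. C_x = -3/2  [D, B, C are collinear ∩ FC ⟂ DB]
2. C_y = -15/2  [D, B, C are collinear ∩ FC ⟂ DB]
   → C = (-3/2, -15/2)

C = (-3/2, -15/2)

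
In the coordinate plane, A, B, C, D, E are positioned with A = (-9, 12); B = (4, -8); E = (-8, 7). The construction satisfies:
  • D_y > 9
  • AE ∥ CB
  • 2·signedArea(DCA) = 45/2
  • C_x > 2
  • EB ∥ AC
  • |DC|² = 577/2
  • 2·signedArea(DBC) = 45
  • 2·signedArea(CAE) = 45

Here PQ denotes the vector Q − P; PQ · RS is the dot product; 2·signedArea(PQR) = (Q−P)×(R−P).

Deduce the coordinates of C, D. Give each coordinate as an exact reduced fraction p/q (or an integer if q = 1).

C = (3, -3)
D = (-17/2, 19/2)

1. C_x = 3  [AE ∥ CB ∩ EB ∥ AC]
2. C_y = -3  [AE ∥ CB ∩ EB ∥ AC]
   → C = (3, -3)
3. D_x = -17/2  [2·signedArea(DCA) = 45/2 ∩ 2·signedArea(DBC) = 45]
4. D_y = 19/2  [2·signedArea(DCA) = 45/2 ∩ 2·signedArea(DBC) = 45]
   → D = (-17/2, 19/2)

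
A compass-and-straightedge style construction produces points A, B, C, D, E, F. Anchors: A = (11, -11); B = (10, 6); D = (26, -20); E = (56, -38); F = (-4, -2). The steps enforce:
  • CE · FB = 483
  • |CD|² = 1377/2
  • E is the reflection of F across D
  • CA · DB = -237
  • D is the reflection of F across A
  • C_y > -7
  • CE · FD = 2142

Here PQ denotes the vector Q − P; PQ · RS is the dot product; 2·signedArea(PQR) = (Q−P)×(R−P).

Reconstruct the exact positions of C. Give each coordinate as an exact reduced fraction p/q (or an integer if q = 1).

1. C_x = 7/2  [CA · DB = -237 ∩ CE · FB = 483]
2. C_y = -13/2  [CA · DB = -237 ∩ CE · FB = 483]
   → C = (7/2, -13/2)

C = (7/2, -13/2)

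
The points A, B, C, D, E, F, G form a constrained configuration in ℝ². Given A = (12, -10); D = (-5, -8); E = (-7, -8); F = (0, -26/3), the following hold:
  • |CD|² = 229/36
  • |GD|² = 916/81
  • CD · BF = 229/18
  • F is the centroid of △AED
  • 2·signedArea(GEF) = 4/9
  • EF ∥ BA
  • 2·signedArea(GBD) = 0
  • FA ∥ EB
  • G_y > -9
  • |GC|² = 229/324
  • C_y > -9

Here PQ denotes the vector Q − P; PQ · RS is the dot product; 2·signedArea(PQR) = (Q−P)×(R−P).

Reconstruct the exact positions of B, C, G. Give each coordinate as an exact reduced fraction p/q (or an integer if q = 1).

B = (5, -28/3)
C = (-5/2, -25/3)
G = (-5/3, -76/9)

1. B_x = 5  [EF ∥ BA ∩ FA ∥ EB]
2. B_y = -28/3  [EF ∥ BA ∩ FA ∥ EB]
   → B = (5, -28/3)
3. C_x = -5/2  [line 5·x + -2/3·y + 125/18 = 0 ∩ |CD|² = 229/36]
4. C_y = -25/3  [line 5·x + -2/3·y + 125/18 = 0 ∩ |CD|² = 229/36]
   → C = (-5/2, -25/3)
5. G_x = -5/3  [2·signedArea(GBD) = 0 ∩ 2·signedArea(GEF) = 4/9]
6. G_y = -76/9  [2·signedArea(GBD) = 0 ∩ 2·signedArea(GEF) = 4/9]
   → G = (-5/3, -76/9)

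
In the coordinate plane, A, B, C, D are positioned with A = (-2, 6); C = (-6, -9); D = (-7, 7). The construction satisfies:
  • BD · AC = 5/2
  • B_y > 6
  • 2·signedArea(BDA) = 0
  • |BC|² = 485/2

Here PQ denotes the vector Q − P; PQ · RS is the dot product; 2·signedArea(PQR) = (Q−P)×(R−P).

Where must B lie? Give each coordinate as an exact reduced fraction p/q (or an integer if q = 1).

B = (-9/2, 13/2)

1. B_x = -9/2  [2·signedArea(BDA) = 0 ∩ BD · AC = 5/2]
2. B_y = 13/2  [2·signedArea(BDA) = 0 ∩ BD · AC = 5/2]
   → B = (-9/2, 13/2)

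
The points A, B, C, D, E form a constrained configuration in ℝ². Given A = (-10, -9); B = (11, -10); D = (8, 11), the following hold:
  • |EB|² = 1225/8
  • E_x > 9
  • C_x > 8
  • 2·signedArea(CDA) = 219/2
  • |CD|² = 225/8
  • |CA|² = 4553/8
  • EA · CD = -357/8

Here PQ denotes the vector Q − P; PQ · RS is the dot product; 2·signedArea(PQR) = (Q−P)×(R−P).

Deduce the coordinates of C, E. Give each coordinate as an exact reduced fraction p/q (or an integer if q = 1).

1. C_x = 35/4  [line 20·x + -18·y + -143/2 = 0 ∩ |CA|² = 4553/8]
2. C_y = 23/4  [line 20·x + -18·y + -143/2 = 0 ∩ |CA|² = 4553/8]
   → C = (35/4, 23/4)
3. E_x = 37/4  [line 3/4·x + -21/4·y + 39/8 = 0 ∩ |EB|² = 1225/8]
4. E_y = 9/4  [line 3/4·x + -21/4·y + 39/8 = 0 ∩ |EB|² = 1225/8]
   → E = (37/4, 9/4)

C = (35/4, 23/4)
E = (37/4, 9/4)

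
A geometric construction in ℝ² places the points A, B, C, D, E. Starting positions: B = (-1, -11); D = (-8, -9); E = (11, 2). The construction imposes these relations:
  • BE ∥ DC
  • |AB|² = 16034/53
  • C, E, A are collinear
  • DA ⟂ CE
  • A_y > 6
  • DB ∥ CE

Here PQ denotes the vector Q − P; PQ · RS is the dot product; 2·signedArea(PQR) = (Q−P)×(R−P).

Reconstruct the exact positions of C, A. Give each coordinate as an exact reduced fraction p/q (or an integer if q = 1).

1. C_x = 4  [DB ∥ CE ∩ BE ∥ DC]
2. C_y = 4  [DB ∥ CE ∩ BE ∥ DC]
   → C = (4, 4)
3. A_x = -194/53  [C, E, A are collinear ∩ DA ⟂ CE]
4. A_y = 328/53  [C, E, A are collinear ∩ DA ⟂ CE]
   → A = (-194/53, 328/53)

A = (-194/53, 328/53)
C = (4, 4)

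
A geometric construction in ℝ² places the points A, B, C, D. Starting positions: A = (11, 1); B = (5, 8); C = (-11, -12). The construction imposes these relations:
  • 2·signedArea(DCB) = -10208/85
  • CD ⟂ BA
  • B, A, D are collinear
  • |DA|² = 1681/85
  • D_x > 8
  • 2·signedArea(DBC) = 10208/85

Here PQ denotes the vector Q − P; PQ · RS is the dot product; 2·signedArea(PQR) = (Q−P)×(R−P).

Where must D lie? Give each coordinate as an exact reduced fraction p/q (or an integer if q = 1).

D = (689/85, 372/85)

1. D_x = 689/85  [B, A, D are collinear ∩ CD ⟂ BA]
2. D_y = 372/85  [B, A, D are collinear ∩ CD ⟂ BA]
   → D = (689/85, 372/85)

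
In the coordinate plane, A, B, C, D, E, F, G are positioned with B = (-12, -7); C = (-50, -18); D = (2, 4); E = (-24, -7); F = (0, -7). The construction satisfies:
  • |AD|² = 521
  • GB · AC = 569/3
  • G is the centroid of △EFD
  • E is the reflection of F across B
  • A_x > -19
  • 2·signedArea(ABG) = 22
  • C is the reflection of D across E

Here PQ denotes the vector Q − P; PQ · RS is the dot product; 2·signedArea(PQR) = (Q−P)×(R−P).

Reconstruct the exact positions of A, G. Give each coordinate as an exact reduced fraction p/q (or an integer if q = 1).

A = (-18, -7)
G = (-22/3, -10/3)

1. G_x = -22/3  [G is the centroid of △EFD]
2. G_y = -10/3  [G is the centroid of △EFD]
   → G = (-22/3, -10/3)
3. A_x = -18  [2·signedArea(ABG) = 22 ∩ GB · AC = 569/3]
4. A_y = -7  [2·signedArea(ABG) = 22 ∩ GB · AC = 569/3]
   → A = (-18, -7)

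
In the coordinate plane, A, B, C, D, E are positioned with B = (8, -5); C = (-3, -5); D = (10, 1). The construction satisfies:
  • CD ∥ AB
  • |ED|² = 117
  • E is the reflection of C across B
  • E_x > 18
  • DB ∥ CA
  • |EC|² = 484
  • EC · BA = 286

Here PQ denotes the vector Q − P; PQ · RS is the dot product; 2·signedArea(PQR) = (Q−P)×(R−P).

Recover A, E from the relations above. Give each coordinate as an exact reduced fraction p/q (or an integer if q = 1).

1. A_x = -5  [CD ∥ AB ∩ DB ∥ CA]
2. A_y = -11  [CD ∥ AB ∩ DB ∥ CA]
   → A = (-5, -11)
3. E_x = 19  [E is the reflection of C across B]
4. E_y = -5  [E is the reflection of C across B]
   → E = (19, -5)

A = (-5, -11)
E = (19, -5)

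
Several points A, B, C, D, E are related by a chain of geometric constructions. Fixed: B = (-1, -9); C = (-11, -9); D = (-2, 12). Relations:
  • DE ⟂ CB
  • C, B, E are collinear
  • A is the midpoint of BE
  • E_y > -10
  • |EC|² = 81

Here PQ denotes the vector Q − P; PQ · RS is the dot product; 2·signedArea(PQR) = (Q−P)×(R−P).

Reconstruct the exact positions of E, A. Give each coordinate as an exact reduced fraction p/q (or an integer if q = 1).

A = (-3/2, -9)
E = (-2, -9)

1. E_x = -2  [C, B, E are collinear ∩ DE ⟂ CB]
2. E_y = -9  [C, B, E are collinear ∩ DE ⟂ CB]
   → E = (-2, -9)
3. A_x = -3/2  [A is the midpoint of BE]
4. A_y = -9  [A is the midpoint of BE]
   → A = (-3/2, -9)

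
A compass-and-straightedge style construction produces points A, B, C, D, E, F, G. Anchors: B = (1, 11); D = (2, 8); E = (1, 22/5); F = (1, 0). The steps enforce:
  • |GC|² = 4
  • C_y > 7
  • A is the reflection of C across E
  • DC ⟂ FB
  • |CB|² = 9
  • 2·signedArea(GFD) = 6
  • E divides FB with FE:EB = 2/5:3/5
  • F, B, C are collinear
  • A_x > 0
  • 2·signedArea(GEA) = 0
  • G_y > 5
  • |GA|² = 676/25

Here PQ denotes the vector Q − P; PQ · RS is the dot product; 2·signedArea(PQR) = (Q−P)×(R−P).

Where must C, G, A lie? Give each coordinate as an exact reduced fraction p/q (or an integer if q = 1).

1. C_x = 1  [F, B, C are collinear ∩ DC ⟂ FB]
2. C_y = 8  [F, B, C are collinear ∩ DC ⟂ FB]
   → C = (1, 8)
3. A_x = 1  [A is the reflection of C across E]
4. A_y = 4/5  [A is the reflection of C across E]
   → A = (1, 4/5)
5. G_x = 1  [2·signedArea(GEA) = 0 ∩ 2·signedArea(GFD) = 6]
6. G_y = 6  [2·signedArea(GEA) = 0 ∩ 2·signedArea(GFD) = 6]
   → G = (1, 6)

A = (1, 4/5)
C = (1, 8)
G = (1, 6)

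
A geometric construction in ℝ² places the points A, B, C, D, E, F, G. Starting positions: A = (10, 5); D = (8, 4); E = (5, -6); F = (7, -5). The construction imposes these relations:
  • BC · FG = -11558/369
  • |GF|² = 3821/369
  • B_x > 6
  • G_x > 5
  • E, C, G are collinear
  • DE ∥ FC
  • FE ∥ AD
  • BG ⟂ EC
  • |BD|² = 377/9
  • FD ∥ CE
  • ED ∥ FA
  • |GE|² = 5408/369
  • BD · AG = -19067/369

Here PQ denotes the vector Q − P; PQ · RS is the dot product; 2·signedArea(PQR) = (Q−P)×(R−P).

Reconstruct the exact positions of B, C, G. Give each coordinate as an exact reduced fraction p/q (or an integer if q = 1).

B = (20/3, -7/3)
C = (4, -15)
G = (667/123, -90/41)

1. C_x = 4  [FD ∥ CE ∩ DE ∥ FC]
2. C_y = -15  [FD ∥ CE ∩ DE ∥ FC]
   → C = (4, -15)
3. G_x = 667/123  [line 9·x + -1·y + -51 = 0 ∩ |GE|² = 5408/369]
4. G_y = -90/41  [line 9·x + -1·y + -51 = 0 ∩ |GE|² = 5408/369]
   → G = (667/123, -90/41)
5. B_x = 20/3  [BD · AG = -19067/369 ∩ BG ⟂ EC]
6. B_y = -7/3  [BD · AG = -19067/369 ∩ BG ⟂ EC]
   → B = (20/3, -7/3)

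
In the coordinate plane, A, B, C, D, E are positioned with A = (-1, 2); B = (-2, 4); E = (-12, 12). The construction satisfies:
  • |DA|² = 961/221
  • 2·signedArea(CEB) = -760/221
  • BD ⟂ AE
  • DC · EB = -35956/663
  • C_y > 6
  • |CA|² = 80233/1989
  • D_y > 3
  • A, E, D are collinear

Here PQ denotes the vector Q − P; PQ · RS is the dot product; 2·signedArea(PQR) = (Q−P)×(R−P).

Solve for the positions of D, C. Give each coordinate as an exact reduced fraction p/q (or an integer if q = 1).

1. D_x = -562/221  [A, E, D are collinear ∩ BD ⟂ AE]
2. D_y = 752/221  [A, E, D are collinear ∩ BD ⟂ AE]
   → D = (-562/221, 752/221)
3. C_x = -3656/663  [2·signedArea(CEB) = -760/221 ∩ DC · EB = -35956/663]
4. C_y = 4288/663  [2·signedArea(CEB) = -760/221 ∩ DC · EB = -35956/663]
   → C = (-3656/663, 4288/663)

C = (-3656/663, 4288/663)
D = (-562/221, 752/221)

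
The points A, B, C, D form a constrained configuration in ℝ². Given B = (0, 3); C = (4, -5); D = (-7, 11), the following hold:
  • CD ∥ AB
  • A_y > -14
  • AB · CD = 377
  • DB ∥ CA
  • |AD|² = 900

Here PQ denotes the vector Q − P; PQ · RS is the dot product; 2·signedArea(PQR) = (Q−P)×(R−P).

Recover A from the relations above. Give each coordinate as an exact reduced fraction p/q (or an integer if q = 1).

A = (11, -13)

1. A_x = 11  [CD ∥ AB ∩ DB ∥ CA]
2. A_y = -13  [CD ∥ AB ∩ DB ∥ CA]
   → A = (11, -13)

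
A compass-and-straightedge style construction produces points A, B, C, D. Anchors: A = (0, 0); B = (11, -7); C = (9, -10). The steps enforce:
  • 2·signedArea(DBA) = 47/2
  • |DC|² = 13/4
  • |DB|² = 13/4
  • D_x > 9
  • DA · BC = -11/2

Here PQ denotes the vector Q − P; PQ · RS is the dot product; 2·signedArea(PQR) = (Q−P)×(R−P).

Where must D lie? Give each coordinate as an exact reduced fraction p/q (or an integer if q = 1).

D = (10, -17/2)

1. D_x = 10  [2·signedArea(DBA) = 47/2 ∩ DA · BC = -11/2]
2. D_y = -17/2  [2·signedArea(DBA) = 47/2 ∩ DA · BC = -11/2]
   → D = (10, -17/2)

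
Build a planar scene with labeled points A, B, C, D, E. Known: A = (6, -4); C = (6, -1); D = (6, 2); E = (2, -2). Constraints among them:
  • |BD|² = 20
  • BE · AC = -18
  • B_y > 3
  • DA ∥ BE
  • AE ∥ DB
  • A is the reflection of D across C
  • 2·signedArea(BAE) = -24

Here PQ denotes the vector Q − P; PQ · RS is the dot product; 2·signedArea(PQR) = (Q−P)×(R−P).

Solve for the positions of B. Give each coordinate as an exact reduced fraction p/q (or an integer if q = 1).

1. B_x = 2  [DA ∥ BE ∩ AE ∥ DB]
2. B_y = 4  [DA ∥ BE ∩ AE ∥ DB]
   → B = (2, 4)

B = (2, 4)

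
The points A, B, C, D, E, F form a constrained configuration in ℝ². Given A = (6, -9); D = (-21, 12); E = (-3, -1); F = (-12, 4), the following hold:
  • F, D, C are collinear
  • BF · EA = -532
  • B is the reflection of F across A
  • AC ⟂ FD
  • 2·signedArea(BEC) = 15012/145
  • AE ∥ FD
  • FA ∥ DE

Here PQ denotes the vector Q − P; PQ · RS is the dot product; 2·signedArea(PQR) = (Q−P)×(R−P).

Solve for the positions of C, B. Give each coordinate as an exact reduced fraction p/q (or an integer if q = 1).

B = (24, -22)
C = (654/145, -1548/145)

1. C_x = 654/145  [F, D, C are collinear ∩ AC ⟂ FD]
2. C_y = -1548/145  [F, D, C are collinear ∩ AC ⟂ FD]
   → C = (654/145, -1548/145)
3. B_x = 24  [B is the reflection of F across A]
4. B_y = -22  [B is the reflection of F across A]
   → B = (24, -22)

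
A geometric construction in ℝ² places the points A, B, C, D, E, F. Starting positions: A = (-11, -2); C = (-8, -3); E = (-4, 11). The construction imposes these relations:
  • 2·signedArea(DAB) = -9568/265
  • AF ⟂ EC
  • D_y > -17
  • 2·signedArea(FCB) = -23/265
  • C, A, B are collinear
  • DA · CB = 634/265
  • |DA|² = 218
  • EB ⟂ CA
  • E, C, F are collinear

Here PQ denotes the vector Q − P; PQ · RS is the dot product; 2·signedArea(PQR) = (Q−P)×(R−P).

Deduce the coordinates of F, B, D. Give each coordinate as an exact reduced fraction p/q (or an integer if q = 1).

1. F_x = -422/53  [E, C, F are collinear ∩ AF ⟂ EC]
2. F_y = -152/53  [E, C, F are collinear ∩ AF ⟂ EC]
   → F = (-422/53, -152/53)
3. B_x = -43/5  [C, A, B are collinear ∩ EB ⟂ CA]
4. B_y = -14/5  [C, A, B are collinear ∩ EB ⟂ CA]
   → B = (-43/5, -14/5)
5. D_x = -632/53  [DA · CB = 634/265 ∩ 2·signedArea(DAB) = -9568/265]
6. D_y = -887/53  [DA · CB = 634/265 ∩ 2·signedArea(DAB) = -9568/265]
   → D = (-632/53, -887/53)

B = (-43/5, -14/5)
D = (-632/53, -887/53)
F = (-422/53, -152/53)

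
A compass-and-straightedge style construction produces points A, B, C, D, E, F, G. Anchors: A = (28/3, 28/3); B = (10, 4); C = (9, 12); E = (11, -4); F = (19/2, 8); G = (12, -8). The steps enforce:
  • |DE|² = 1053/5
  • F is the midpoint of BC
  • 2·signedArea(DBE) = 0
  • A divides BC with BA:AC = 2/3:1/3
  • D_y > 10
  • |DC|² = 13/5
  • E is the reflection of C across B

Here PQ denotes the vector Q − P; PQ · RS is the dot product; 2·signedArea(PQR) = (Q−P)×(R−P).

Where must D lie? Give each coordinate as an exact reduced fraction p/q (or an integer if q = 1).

1. D_x = 46/5  [line 8·x + 1·y + -84 = 0 ∩ |DE|² = 1053/5]
2. D_y = 52/5  [line 8·x + 1·y + -84 = 0 ∩ |DE|² = 1053/5]
   → D = (46/5, 52/5)

D = (46/5, 52/5)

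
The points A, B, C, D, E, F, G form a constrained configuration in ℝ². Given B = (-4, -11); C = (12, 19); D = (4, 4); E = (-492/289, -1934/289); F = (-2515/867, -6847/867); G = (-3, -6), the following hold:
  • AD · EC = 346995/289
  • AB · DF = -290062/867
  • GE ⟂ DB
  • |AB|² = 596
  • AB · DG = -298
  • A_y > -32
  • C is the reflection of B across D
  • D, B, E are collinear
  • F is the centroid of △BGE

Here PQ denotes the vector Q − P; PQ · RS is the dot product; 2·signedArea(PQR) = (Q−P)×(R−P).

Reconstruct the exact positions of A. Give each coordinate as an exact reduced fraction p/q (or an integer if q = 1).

A = (-18, -31)

1. A_x = -18  [AB · DF = -290062/867 ∩ AD · EC = 346995/289]
2. A_y = -31  [AB · DF = -290062/867 ∩ AD · EC = 346995/289]
   → A = (-18, -31)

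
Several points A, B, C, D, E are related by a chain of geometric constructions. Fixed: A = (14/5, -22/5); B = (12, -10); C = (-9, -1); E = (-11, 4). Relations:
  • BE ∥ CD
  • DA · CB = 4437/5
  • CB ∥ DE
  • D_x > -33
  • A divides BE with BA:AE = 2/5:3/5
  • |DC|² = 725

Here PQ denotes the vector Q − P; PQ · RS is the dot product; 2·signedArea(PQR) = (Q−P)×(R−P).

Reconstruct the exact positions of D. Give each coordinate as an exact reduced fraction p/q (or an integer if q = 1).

D = (-32, 13)

1. D_x = -32  [CB ∥ DE ∩ BE ∥ CD]
2. D_y = 13  [CB ∥ DE ∩ BE ∥ CD]
   → D = (-32, 13)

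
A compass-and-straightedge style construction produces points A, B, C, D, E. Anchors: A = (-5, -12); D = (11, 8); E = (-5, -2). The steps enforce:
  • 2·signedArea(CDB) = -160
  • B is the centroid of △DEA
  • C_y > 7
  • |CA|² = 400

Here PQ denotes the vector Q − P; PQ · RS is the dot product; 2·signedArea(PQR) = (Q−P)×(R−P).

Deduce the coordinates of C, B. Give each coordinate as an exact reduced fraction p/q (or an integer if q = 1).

1. B_x = 1/3  [B is the centroid of △DEA]
2. B_y = -2  [B is the centroid of △DEA]
   → B = (1/3, -2)
3. C_x = -5  [line 10·x + -32/3·y + 406/3 = 0 ∩ |CA|² = 400]
4. C_y = 8  [line 10·x + -32/3·y + 406/3 = 0 ∩ |CA|² = 400]
   → C = (-5, 8)

B = (1/3, -2)
C = (-5, 8)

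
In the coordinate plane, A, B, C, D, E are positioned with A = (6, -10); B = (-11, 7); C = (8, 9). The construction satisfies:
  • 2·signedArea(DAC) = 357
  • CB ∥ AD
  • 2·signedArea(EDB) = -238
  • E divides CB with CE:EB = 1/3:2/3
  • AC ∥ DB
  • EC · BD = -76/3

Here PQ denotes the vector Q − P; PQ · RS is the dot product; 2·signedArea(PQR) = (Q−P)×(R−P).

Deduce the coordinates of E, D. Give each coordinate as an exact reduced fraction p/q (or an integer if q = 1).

1. E_x = 5/3  [E divides CB with CE:EB = 1/3:2/3]
2. E_y = 25/3  [E divides CB with CE:EB = 1/3:2/3]
   → E = (5/3, 25/3)
3. D_x = -13  [AC ∥ DB ∩ CB ∥ AD]
4. D_y = -12  [AC ∥ DB ∩ CB ∥ AD]
   → D = (-13, -12)

D = (-13, -12)
E = (5/3, 25/3)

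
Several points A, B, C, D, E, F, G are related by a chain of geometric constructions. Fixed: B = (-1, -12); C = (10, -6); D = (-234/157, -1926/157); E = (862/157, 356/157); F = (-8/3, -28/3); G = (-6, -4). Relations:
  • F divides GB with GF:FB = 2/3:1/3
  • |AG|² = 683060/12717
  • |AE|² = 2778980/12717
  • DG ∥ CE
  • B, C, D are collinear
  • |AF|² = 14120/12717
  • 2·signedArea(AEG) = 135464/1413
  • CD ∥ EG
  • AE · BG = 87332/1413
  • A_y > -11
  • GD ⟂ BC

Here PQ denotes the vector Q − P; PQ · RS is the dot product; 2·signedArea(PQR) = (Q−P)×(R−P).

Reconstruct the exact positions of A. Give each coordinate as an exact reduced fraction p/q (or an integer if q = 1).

A = (-3214/1413, -14570/1413)

1. A_x = -3214/1413  [2·signedArea(AEG) = 135464/1413 ∩ AE · BG = 87332/1413]
2. A_y = -14570/1413  [2·signedArea(AEG) = 135464/1413 ∩ AE · BG = 87332/1413]
   → A = (-3214/1413, -14570/1413)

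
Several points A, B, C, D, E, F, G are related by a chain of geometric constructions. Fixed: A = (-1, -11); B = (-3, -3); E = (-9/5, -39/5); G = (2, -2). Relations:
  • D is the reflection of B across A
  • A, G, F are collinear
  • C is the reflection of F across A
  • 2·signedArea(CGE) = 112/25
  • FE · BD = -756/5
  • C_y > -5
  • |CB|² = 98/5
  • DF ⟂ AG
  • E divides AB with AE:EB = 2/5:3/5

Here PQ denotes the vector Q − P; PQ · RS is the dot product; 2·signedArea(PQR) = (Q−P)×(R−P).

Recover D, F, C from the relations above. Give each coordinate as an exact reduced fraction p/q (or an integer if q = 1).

1. D_x = 1  [D is the reflection of B across A]
2. D_y = -19  [D is the reflection of B across A]
   → D = (1, -19)
3. F_x = -16/5  [A, G, F are collinear ∩ DF ⟂ AG]
4. F_y = -88/5  [A, G, F are collinear ∩ DF ⟂ AG]
   → F = (-16/5, -88/5)
5. C_x = 6/5  [C is the reflection of F across A]
6. C_y = -22/5  [C is the reflection of F across A]
   → C = (6/5, -22/5)

C = (6/5, -22/5)
D = (1, -19)
F = (-16/5, -88/5)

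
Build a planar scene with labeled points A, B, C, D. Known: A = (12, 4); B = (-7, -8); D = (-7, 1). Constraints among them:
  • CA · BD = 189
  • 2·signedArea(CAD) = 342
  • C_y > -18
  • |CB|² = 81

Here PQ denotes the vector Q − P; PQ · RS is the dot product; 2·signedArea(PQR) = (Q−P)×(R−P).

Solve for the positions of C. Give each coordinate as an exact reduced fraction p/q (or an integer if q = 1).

1. C_x = -7  [2·signedArea(CAD) = 342 ∩ CA · BD = 189]
2. C_y = -17  [2·signedArea(CAD) = 342 ∩ CA · BD = 189]
   → C = (-7, -17)

C = (-7, -17)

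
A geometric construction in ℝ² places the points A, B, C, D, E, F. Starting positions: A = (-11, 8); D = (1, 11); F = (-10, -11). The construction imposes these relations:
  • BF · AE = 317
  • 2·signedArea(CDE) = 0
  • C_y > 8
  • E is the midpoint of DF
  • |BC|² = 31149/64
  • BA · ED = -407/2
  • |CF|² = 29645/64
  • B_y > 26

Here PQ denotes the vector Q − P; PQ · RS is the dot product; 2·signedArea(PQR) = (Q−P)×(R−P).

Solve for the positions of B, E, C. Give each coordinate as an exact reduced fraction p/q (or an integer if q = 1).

B = (-12, 27)
C = (-3/8, 33/4)
E = (-9/2, 0)

1. E_x = -9/2  [E is the midpoint of DF]
2. E_y = 0  [E is the midpoint of DF]
   → E = (-9/2, 0)
3. C_x = -3/8  [line 11·x + -11/2·y + 99/2 = 0 ∩ |CF|² = 29645/64]
4. C_y = 33/4  [line 11·x + -11/2·y + 99/2 = 0 ∩ |CF|² = 29645/64]
   → C = (-3/8, 33/4)
5. B_x = -12  [BF · AE = 317 ∩ BA · ED = -407/2]
6. B_y = 27  [BF · AE = 317 ∩ BA · ED = -407/2]
   → B = (-12, 27)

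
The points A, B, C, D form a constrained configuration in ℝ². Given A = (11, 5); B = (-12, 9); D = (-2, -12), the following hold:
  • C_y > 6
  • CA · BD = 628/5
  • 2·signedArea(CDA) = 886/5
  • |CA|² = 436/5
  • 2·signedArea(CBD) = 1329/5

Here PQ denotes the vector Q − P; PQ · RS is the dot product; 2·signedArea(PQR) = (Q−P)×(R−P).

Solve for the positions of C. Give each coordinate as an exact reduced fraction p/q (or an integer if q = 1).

C = (9/5, 33/5)

1. C_x = 9/5  [2·signedArea(CDA) = 886/5 ∩ 2·signedArea(CBD) = 1329/5]
2. C_y = 33/5  [2·signedArea(CDA) = 886/5 ∩ 2·signedArea(CBD) = 1329/5]
   → C = (9/5, 33/5)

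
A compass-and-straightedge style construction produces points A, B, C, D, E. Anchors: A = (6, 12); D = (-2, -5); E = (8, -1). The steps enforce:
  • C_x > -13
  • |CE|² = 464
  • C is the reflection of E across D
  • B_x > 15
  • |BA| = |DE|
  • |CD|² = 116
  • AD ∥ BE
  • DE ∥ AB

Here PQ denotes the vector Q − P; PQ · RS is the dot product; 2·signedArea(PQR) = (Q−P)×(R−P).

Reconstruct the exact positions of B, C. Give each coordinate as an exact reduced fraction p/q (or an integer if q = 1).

B = (16, 16)
C = (-12, -9)

1. B_x = 16  [AD ∥ BE ∩ DE ∥ AB]
2. B_y = 16  [AD ∥ BE ∩ DE ∥ AB]
   → B = (16, 16)
3. C_x = -12  [C is the reflection of E across D]
4. C_y = -9  [C is the reflection of E across D]
   → C = (-12, -9)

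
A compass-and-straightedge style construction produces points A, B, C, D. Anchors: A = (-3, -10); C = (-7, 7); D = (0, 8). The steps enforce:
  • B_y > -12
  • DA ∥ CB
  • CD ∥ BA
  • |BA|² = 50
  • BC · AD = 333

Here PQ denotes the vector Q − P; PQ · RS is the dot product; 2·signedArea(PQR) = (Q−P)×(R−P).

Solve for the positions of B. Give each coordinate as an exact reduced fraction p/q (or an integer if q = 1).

B = (-10, -11)

1. B_x = -10  [CD ∥ BA ∩ DA ∥ CB]
2. B_y = -11  [CD ∥ BA ∩ DA ∥ CB]
   → B = (-10, -11)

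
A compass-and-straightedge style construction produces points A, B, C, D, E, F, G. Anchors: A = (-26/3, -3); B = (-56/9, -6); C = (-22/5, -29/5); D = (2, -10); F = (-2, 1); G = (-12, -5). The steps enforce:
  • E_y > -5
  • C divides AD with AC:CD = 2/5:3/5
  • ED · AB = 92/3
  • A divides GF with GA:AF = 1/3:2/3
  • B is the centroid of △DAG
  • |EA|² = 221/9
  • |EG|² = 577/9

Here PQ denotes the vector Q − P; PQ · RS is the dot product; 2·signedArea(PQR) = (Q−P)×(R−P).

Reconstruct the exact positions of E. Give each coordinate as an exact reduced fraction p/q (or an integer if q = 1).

E = (-4, -14/3)

1. E_x = -4  [line -22/9·x + 3·y + 38/9 = 0 ∩ |EG|² = 577/9]
2. E_y = -14/3  [line -22/9·x + 3·y + 38/9 = 0 ∩ |EG|² = 577/9]
   → E = (-4, -14/3)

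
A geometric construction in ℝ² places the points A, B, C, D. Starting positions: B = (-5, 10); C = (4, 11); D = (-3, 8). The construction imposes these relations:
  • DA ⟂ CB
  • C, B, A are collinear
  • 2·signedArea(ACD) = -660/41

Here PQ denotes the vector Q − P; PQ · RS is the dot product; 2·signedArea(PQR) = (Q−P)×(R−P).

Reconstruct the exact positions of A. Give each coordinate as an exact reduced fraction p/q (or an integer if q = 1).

A = (-133/41, 418/41)

1. A_x = -133/41  [C, B, A are collinear ∩ DA ⟂ CB]
2. A_y = 418/41  [C, B, A are collinear ∩ DA ⟂ CB]
   → A = (-133/41, 418/41)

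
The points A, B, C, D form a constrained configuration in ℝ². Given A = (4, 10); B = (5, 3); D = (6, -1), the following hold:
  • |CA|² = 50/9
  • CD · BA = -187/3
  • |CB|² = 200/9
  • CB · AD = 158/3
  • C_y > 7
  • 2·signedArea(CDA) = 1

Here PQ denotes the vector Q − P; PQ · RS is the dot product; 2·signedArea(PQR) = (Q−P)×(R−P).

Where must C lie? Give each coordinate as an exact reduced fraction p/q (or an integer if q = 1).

C = (13/3, 23/3)

1. C_x = 13/3  [CD · BA = -187/3 ∩ 2·signedArea(CDA) = 1]
2. C_y = 23/3  [CD · BA = -187/3 ∩ 2·signedArea(CDA) = 1]
   → C = (13/3, 23/3)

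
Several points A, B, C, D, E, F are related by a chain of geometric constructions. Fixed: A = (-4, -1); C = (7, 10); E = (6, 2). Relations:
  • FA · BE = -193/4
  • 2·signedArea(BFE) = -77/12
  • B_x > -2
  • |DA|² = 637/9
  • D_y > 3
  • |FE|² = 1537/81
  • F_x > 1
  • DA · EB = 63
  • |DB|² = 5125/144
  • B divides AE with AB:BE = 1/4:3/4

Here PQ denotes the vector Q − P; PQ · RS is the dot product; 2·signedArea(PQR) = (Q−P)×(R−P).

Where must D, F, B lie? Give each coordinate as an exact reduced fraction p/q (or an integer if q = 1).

1. B_x = -3/2  [B divides AE with AB:BE = 1/4:3/4]
2. B_y = -1/4  [B divides AE with AB:BE = 1/4:3/4]
   → B = (-3/2, -1/4)
3. D_x = 3  [line 15/2·x + 9/4·y + -123/4 = 0 ∩ |DB|² = 5125/144]
4. D_y = 11/3  [line 15/2·x + 9/4·y + -123/4 = 0 ∩ |DB|² = 5125/144]
   → D = (3, 11/3)
5. F_x = 5/3  [FA · BE = -193/4 ∩ 2·signedArea(BFE) = -77/12]
6. F_y = 14/9  [FA · BE = -193/4 ∩ 2·signedArea(BFE) = -77/12]
   → F = (5/3, 14/9)

B = (-3/2, -1/4)
D = (3, 11/3)
F = (5/3, 14/9)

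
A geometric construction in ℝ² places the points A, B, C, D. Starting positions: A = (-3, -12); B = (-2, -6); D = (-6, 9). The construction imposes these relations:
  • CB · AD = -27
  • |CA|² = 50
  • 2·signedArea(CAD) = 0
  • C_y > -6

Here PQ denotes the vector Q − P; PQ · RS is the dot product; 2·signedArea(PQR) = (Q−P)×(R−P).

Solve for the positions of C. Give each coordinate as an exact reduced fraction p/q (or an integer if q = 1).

1. C_x = -4  [2·signedArea(CAD) = 0 ∩ CB · AD = -27]
2. C_y = -5  [2·signedArea(CAD) = 0 ∩ CB · AD = -27]
   → C = (-4, -5)

C = (-4, -5)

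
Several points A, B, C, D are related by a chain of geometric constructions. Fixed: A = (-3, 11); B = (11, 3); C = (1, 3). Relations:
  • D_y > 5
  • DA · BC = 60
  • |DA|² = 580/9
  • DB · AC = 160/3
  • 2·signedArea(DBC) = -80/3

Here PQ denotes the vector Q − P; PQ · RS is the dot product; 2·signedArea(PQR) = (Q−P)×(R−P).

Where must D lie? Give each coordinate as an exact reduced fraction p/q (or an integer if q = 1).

1. D_x = 3  [DA · BC = 60 ∩ DB · AC = 160/3]
2. D_y = 17/3  [DA · BC = 60 ∩ DB · AC = 160/3]
   → D = (3, 17/3)

D = (3, 17/3)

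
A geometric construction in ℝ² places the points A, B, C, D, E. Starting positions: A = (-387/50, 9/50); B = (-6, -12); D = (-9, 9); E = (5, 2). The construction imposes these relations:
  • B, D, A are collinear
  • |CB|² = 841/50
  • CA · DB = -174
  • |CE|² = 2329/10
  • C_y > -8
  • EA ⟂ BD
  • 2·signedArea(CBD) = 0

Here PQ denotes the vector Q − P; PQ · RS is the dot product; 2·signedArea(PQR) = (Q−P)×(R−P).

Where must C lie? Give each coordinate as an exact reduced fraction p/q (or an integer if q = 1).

C = (-329/50, -397/50)

1. C_x = -329/50  [2·signedArea(CBD) = 0 ∩ CA · DB = -174]
2. C_y = -397/50  [2·signedArea(CBD) = 0 ∩ CA · DB = -174]
   → C = (-329/50, -397/50)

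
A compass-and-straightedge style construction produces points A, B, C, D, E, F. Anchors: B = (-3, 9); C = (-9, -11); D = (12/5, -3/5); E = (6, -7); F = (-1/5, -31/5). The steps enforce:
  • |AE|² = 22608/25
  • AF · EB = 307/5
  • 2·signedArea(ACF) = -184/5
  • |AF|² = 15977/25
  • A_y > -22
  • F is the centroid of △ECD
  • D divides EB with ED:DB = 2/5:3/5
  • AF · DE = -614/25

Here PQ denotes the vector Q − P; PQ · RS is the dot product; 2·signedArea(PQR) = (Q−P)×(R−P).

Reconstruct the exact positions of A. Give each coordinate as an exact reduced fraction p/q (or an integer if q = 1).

A = (-102/5, -107/5)

1. A_x = -102/5  [AF · DE = -614/25 ∩ 2·signedArea(ACF) = -184/5]
2. A_y = -107/5  [AF · DE = -614/25 ∩ 2·signedArea(ACF) = -184/5]
   → A = (-102/5, -107/5)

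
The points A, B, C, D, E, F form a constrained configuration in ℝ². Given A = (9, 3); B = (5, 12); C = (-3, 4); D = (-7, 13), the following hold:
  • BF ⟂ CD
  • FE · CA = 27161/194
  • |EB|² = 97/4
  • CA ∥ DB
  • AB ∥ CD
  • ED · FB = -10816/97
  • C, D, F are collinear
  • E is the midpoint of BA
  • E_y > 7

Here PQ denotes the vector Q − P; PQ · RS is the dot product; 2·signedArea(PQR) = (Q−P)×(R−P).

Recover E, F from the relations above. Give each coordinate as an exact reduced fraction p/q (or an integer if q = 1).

E = (7, 15/2)
F = (-451/97, 748/97)

1. E_x = 7  [E is the midpoint of BA]
2. E_y = 15/2  [E is the midpoint of BA]
   → E = (7, 15/2)
3. F_x = -451/97  [C, D, F are collinear ∩ BF ⟂ CD]
4. F_y = 748/97  [C, D, F are collinear ∩ BF ⟂ CD]
   → F = (-451/97, 748/97)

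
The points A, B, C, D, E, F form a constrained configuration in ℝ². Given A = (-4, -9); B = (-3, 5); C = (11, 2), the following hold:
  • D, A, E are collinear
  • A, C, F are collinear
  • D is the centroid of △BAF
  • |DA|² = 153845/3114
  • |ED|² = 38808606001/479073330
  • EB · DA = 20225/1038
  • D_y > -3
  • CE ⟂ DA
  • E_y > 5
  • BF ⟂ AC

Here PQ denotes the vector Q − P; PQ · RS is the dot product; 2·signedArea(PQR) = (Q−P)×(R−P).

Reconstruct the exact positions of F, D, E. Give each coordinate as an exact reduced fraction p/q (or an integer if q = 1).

D = (-1271/1038, -2639/1038)
E = (358398/153845, 881009/153845)
F = (1151/346, -1255/346)

1. F_x = 1151/346  [A, C, F are collinear ∩ BF ⟂ AC]
2. F_y = -1255/346  [A, C, F are collinear ∩ BF ⟂ AC]
   → F = (1151/346, -1255/346)
3. D_x = -1271/1038  [D is the centroid of △BAF]
4. D_y = -2639/1038  [D is the centroid of △BAF]
   → D = (-1271/1038, -2639/1038)
5. E_x = 358398/153845  [D, A, E are collinear ∩ CE ⟂ DA]
6. E_y = 881009/153845  [D, A, E are collinear ∩ CE ⟂ DA]
   → E = (358398/153845, 881009/153845)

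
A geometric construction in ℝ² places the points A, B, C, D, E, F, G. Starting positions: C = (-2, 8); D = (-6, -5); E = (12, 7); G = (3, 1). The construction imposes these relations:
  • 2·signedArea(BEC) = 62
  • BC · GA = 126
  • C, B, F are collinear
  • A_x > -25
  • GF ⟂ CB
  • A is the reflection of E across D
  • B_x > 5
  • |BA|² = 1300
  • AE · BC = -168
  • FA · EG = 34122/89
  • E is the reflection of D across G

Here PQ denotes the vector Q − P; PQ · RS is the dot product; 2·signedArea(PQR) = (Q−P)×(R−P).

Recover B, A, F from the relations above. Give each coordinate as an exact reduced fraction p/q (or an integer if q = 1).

A = (-24, -17)
B = (6, 3)
F = (422/89, 337/89)

1. A_x = -24  [A is the reflection of E across D]
2. A_y = -17  [A is the reflection of E across D]
   → A = (-24, -17)
3. B_x = 6  [BC · GA = 126 ∩ 2·signedArea(BEC) = 62]
4. B_y = 3  [BC · GA = 126 ∩ 2·signedArea(BEC) = 62]
   → B = (6, 3)
5. F_x = 422/89  [C, B, F are collinear ∩ GF ⟂ CB]
6. F_y = 337/89  [C, B, F are collinear ∩ GF ⟂ CB]
   → F = (422/89, 337/89)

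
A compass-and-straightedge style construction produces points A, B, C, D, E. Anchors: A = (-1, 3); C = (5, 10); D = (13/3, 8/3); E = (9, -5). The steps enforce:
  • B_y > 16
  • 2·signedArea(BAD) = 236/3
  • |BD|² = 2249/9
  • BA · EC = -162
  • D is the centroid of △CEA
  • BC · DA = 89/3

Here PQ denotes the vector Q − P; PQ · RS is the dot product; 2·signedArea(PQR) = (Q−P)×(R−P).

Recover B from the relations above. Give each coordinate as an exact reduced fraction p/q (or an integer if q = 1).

B = (11, 17)

1. B_x = 11  [2·signedArea(BAD) = 236/3 ∩ BC · DA = 89/3]
2. B_y = 17  [2·signedArea(BAD) = 236/3 ∩ BC · DA = 89/3]
   → B = (11, 17)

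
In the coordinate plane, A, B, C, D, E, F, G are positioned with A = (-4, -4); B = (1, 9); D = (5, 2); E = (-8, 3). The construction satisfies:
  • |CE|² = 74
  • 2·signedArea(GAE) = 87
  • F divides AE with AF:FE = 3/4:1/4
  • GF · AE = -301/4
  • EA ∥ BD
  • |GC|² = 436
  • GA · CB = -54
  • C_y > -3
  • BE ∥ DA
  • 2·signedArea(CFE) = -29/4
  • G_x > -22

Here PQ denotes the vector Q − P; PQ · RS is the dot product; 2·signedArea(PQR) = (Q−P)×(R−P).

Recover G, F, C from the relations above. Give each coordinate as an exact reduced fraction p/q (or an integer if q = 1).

1. F_x = -7  [F divides AE with AF:FE = 3/4:1/4]
2. F_y = 5/4  [F divides AE with AF:FE = 3/4:1/4]
   → F = (-7, 5/4)
3. G_x = -21  [GF · AE = -301/4 ∩ 2·signedArea(GAE) = 87]
4. G_y = 4  [GF · AE = -301/4 ∩ 2·signedArea(GAE) = 87]
   → G = (-21, 4)
5. C_x = -1  [GA · CB = -54 ∩ 2·signedArea(CFE) = -29/4]
6. C_y = -2  [GA · CB = -54 ∩ 2·signedArea(CFE) = -29/4]
   → C = (-1, -2)

C = (-1, -2)
F = (-7, 5/4)
G = (-21, 4)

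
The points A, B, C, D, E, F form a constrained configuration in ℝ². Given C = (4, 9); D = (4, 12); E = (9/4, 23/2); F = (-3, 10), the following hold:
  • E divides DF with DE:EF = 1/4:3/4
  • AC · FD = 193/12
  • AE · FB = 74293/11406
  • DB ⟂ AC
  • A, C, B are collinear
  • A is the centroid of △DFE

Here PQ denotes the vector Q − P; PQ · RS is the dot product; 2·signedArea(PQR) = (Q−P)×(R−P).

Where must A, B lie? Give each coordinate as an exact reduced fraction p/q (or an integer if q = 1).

1. A_x = 13/12  [A is the centroid of △DFE]
2. A_y = 67/6  [A is the centroid of △DFE]
   → A = (13/12, 67/6)
3. B_x = 4874/1901  [A, C, B are collinear ∩ DB ⟂ AC]
4. B_y = 19137/1901  [A, C, B are collinear ∩ DB ⟂ AC]
   → B = (4874/1901, 19137/1901)

A = (13/12, 67/6)
B = (4874/1901, 19137/1901)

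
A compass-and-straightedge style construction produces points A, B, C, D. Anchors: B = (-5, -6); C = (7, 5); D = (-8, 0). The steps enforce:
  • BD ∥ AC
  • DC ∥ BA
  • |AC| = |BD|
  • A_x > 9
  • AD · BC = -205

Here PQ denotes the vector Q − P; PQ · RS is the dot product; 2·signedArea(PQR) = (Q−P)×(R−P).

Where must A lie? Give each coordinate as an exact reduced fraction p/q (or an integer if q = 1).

1. A_x = 10  [BD ∥ AC ∩ DC ∥ BA]
2. A_y = -1  [BD ∥ AC ∩ DC ∥ BA]
   → A = (10, -1)

A = (10, -1)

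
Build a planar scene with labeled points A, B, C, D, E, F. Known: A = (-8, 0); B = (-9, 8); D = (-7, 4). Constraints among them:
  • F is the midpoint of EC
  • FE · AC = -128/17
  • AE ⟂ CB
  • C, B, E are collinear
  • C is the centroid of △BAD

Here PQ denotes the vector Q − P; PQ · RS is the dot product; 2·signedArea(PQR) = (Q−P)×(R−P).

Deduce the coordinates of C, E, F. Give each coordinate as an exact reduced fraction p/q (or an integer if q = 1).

1. C_x = -8  [C is the centroid of △BAD]
2. C_y = 4  [C is the centroid of △BAD]
   → C = (-8, 4)
3. E_x = -120/17  [C, B, E are collinear ∩ AE ⟂ CB]
4. E_y = 4/17  [C, B, E are collinear ∩ AE ⟂ CB]
   → E = (-120/17, 4/17)
5. F_x = -128/17  [F is the midpoint of EC]
6. F_y = 36/17  [F is the midpoint of EC]
   → F = (-128/17, 36/17)

C = (-8, 4)
E = (-120/17, 4/17)
F = (-128/17, 36/17)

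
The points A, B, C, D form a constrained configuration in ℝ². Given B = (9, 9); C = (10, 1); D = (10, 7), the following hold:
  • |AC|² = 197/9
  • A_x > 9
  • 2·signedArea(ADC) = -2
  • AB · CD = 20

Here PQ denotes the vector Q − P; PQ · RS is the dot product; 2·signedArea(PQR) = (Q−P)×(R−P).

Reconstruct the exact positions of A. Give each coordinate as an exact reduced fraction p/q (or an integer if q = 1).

1. A_x = 29/3  [2·signedArea(ADC) = -2 ∩ AB · CD = 20]
2. A_y = 17/3  [2·signedArea(ADC) = -2 ∩ AB · CD = 20]
   → A = (29/3, 17/3)

A = (29/3, 17/3)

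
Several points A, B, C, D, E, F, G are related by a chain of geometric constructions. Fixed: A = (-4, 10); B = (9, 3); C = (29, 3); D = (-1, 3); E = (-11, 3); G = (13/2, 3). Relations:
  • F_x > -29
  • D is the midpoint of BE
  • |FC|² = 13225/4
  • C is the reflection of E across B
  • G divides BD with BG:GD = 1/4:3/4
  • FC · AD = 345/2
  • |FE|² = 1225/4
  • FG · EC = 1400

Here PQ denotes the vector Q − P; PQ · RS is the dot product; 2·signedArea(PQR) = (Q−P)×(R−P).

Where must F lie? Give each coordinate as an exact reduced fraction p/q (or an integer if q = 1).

F = (-57/2, 3)

1. F_x = -57/2  [FC · AD = 345/2 ∩ FG · EC = 1400]
2. F_y = 3  [FC · AD = 345/2 ∩ FG · EC = 1400]
   → F = (-57/2, 3)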